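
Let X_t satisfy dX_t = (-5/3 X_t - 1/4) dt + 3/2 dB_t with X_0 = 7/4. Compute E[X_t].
E[X_t] = -3/20 + 19*exp(-5*t/3)/10

Taking expectations and using E[dB_t] = 0, the mean m(t) = E[X_t] satisfies the ODE m'(t) = a m(t) + b with m(0) = x_0. With a = -5/3, b = -1/4, x_0 = 7/4, the solution is
  m(t) = x_0 * exp(a t) + (b/a) * (exp(a t) - 1)
       = (7/4) * exp((-5/3) t) + ((-1/4)/(-5/3)) * (exp((-5/3) t) - 1)
       = -3/20 + 19*exp(-5*t/3)/10.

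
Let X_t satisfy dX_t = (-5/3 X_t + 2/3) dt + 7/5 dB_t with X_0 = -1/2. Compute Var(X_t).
Var(X_t) = 147/250 - 147*exp(-10*t/3)/250

The variance V(t) = Var(X_t) satisfies V'(t) = 2 a V(t) + c^2 with V(0) = 0 (drift coefficient is linear in X, diffusion is constant). With a = -5/3, c = 7/5, the solution is
  V(t) = (c^2 / (2 a)) * (exp(2 a t) - 1)
       = ((7/5)^2 / (2*(-5/3))) * (exp((-10/3) t) - 1)
       = 147/250 - 147*exp(-10*t/3)/250.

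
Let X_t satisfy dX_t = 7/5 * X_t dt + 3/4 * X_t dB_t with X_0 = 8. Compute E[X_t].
E[X_t] = 8*exp(7*t/5)

For GBM dX = mu X dt + sigma X dB with X_0 = x_0, apply Itô to Y = log X: dY = (mu - sigma^2/2) dt + sigma dB, so Y_t = log(x_0) + (mu - sigma^2/2) t + sigma B_t and hence X_t = x_0 * exp((mu - sigma^2/2) t + sigma B_t).
With mu = 7/5, sigma = 3/4, x_0 = 8, this gives:
  X_t = 8 * exp((179/160) * t + (3/4) * B_t).
Since sigma*B_t ~ Normal(0, sigma^2 t), E[exp(sigma*B_t)] = exp(sigma^2 t / 2); so E[X_t] = x_0 * exp((mu - sigma^2/2) t) * exp(sigma^2 t / 2) = x_0 * exp(mu t) = 8*exp(7*t/5).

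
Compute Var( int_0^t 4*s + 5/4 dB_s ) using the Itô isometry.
Var = t*(256*t^2 + 240*t + 75)/48

The Itô integral of a deterministic integrand f(s) has mean 0 because each increment f(s) * (B_{s+ds} - B_s) has mean 0. By the Itô isometry:
  Var( int_0^t f(s) dB_s ) = E[ (int_0^t f(s) dB_s)^2 ] = int_0^t f(s)^2 ds.
Here f(s) = 4*s + 5/4, so f(s)^2 = (16*s + 5)^2/16. Integrate:
  int_0^t ((16*s + 5)^2/16) ds = t*(256*t^2 + 240*t + 75)/48.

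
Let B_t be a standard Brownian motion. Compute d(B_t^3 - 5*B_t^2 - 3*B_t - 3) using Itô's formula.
d(B_t^3 - 5*B_t^2 - 3*B_t - 3) = (3*B_t - 5) dt + (3*B_t^2 - 10*B_t - 3) dB_t

Itô's formula for f(B_t) gives d f(B_t) = f'(B_t) dB_t + (1/2) f''(B_t) dt. Compute derivatives of f(x) = x^3 - 5*x^2 - 3*x - 3:
  f'(x)  = 3*x^2 - 10*x - 3
  f''(x) = 6*x - 10
Substitute x = B_t and multiply the f'' term by 1/2:
  drift     = (1/2) * (6*x - 10) evaluated at B_t = 3*B_t - 5
  diffusion = (3*x^2 - 10*x - 3) evaluated at B_t = 3*B_t^2 - 10*B_t - 3
Therefore d(B_t^3 - 5*B_t^2 - 3*B_t - 3) = (3*B_t - 5) dt + (3*B_t^2 - 10*B_t - 3) dB_t.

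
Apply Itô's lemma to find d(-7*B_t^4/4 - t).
d(-7*B_t^4/4 - t) = (-21*B_t^2/2 - 1) dt + (-7*B_t^3) dB_t

Itô's formula for f(t, x): d f(t, B_t) = (f_t + (1/2) f_xx) dt + f_x dB_t. Compute partials of f(t, x) = -t - 7*x^4/4:
  f_t(t,x)  = -1
  f_x(t,x)  = -7*x^3
  f_xx(t,x) = -21*x^2
Assemble drift = f_t + (1/2) f_xx = -21*x^2/2 - 1 and diffusion = f_x = -7*x^3. Substituting x = B_t:
  d(-7*B_t^4/4 - t) = (-21*B_t^2/2 - 1) dt + (-7*B_t^3) dB_t.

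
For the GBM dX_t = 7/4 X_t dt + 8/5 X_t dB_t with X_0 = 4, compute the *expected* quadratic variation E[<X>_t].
E[<X>_t] = 2048*exp(303*t/50)/303 - 2048/303

<X>_t = int_0^t ((8/5) * X_s)^2 ds. Taking expectation inside the integral: E[<X>_t] = (8/5)^2 * int_0^t E[X_s^2] ds. For GBM, E[X_s^2] = x_0^2 * exp((2 mu + sigma^2) s). Integrating:
  E[<X>_t] = (8/5)^2 * 4^2 * (exp((2*(7/4) + (8/5)^2) t) - 1) / (2*(7/4) + (8/5)^2)
           = (8/5)^2 * 4^2 * (exp((303/50) t) - 1) / (303/50) = 2048*exp(303*t/50)/303 - 2048/303.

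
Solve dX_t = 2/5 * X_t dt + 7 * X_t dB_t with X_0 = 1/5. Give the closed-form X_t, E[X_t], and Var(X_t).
X_t = 1/5 * exp((-241/10) t + (7) B_t); E[X_t] = exp(2*t/5)/5; Var(X_t) = (exp(49*t) - 1)*exp(4*t/5)/25

For GBM dX = mu X dt + sigma X dB with X_0 = x_0, apply Itô to Y = log X: dY = (mu - sigma^2/2) dt + sigma dB, so Y_t = log(x_0) + (mu - sigma^2/2) t + sigma B_t and hence X_t = x_0 * exp((mu - sigma^2/2) t + sigma B_t).
With mu = 2/5, sigma = 7, x_0 = 1/5, this gives:
  X_t = 1/5 * exp((-241/10) * t + (7) * B_t).
Since sigma*B_t ~ Normal(0, sigma^2 t), E[exp(sigma*B_t)] = exp(sigma^2 t / 2); so E[X_t] = x_0 * exp((mu - sigma^2/2) t) * exp(sigma^2 t / 2) = x_0 * exp(mu t) = exp(2*t/5)/5.
Var(X_t) = E[X_t^2] - (E[X_t])^2 = x_0^2 * exp(2 mu t) * (exp(sigma^2 t) - 1) = (exp(49*t) - 1)*exp(4*t/5)/25.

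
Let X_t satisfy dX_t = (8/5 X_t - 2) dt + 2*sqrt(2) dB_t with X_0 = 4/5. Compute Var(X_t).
Var(X_t) = 5*exp(16*t/5)/2 - 5/2

The variance V(t) = Var(X_t) satisfies V'(t) = 2 a V(t) + c^2 with V(0) = 0 (drift coefficient is linear in X, diffusion is constant). With a = 8/5, c = 2*sqrt(2), the solution is
  V(t) = (c^2 / (2 a)) * (exp(2 a t) - 1)
       = ((2*sqrt(2))^2 / (2*(8/5))) * (exp((16/5) t) - 1)
       = 5*exp(16*t/5)/2 - 5/2.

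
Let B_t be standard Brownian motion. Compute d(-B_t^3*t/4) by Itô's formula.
d(-B_t^3*t/4) = (B_t*(-B_t^2 - 3*t)/4) dt + (-3*B_t^2*t/4) dB_t

Itô's formula for f(t, x): d f(t, B_t) = (f_t + (1/2) f_xx) dt + f_x dB_t. Compute partials of f(t, x) = -t*x^3/4:
  f_t(t,x)  = -x^3/4
  f_x(t,x)  = -3*t*x^2/4
  f_xx(t,x) = -3*t*x/2
Assemble drift = f_t + (1/2) f_xx = x*(-3*t - x^2)/4 and diffusion = f_x = -3*t*x^2/4. Substituting x = B_t:
  d(-B_t^3*t/4) = (B_t*(-B_t^2 - 3*t)/4) dt + (-3*B_t^2*t/4) dB_t.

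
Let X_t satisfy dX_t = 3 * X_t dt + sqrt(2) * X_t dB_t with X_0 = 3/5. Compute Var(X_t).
Var(X_t) = 9*(exp(2*t) - 1)*exp(6*t)/25

For GBM dX = mu X dt + sigma X dB with X_0 = x_0, apply Itô to Y = log X: dY = (mu - sigma^2/2) dt + sigma dB, so Y_t = log(x_0) + (mu - sigma^2/2) t + sigma B_t and hence X_t = x_0 * exp((mu - sigma^2/2) t + sigma B_t).
With mu = 3, sigma = sqrt(2), x_0 = 3/5, this gives:
  X_t = 3/5 * exp((2) * t + (sqrt(2)) * B_t).
Since sigma*B_t ~ Normal(0, sigma^2 t), E[exp(sigma*B_t)] = exp(sigma^2 t / 2); so E[X_t] = x_0 * exp((mu - sigma^2/2) t) * exp(sigma^2 t / 2) = x_0 * exp(mu t) = 3*exp(3*t)/5.
Var(X_t) = E[X_t^2] - (E[X_t])^2 = x_0^2 * exp(2 mu t) * (exp(sigma^2 t) - 1) = 9*(exp(2*t) - 1)*exp(6*t)/25.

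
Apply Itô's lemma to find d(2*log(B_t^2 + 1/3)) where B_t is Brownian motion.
d(2*log(B_t^2 + 1/3)) = (6*(1 - 3*B_t^2)/(3*B_t^2 + 1)^2) dt + (12*B_t/(3*B_t^2 + 1)) dB_t

Itô's formula for f(B_t) gives d f(B_t) = f'(B_t) dB_t + (1/2) f''(B_t) dt. Compute derivatives of f(x) = 2*log(x^2 + 1/3):
  f'(x)  = 12*x/(3*x^2 + 1)
  f''(x) = 12*(1 - 3*x^2)/(3*x^2 + 1)^2
Substitute x = B_t and multiply the f'' term by 1/2:
  drift     = (1/2) * (12*(1 - 3*x^2)/(3*x^2 + 1)^2) evaluated at B_t = 6*(1 - 3*B_t^2)/(3*B_t^2 + 1)^2
  diffusion = (12*x/(3*x^2 + 1)) evaluated at B_t = 12*B_t/(3*B_t^2 + 1)
Therefore d(2*log(B_t^2 + 1/3)) = (6*(1 - 3*B_t^2)/(3*B_t^2 + 1)^2) dt + (12*B_t/(3*B_t^2 + 1)) dB_t.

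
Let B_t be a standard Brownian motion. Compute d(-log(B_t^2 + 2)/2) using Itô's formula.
d(-log(B_t^2 + 2)/2) = ((B_t^2 - 2)/(2*(B_t^2 + 2)^2)) dt + (-B_t/(B_t^2 + 2)) dB_t

Itô's formula for f(B_t) gives d f(B_t) = f'(B_t) dB_t + (1/2) f''(B_t) dt. Compute derivatives of f(x) = -log(x^2 + 2)/2:
  f'(x)  = -x/(x^2 + 2)
  f''(x) = (x^2 - 2)/(x^2 + 2)^2
Substitute x = B_t and multiply the f'' term by 1/2:
  drift     = (1/2) * ((x^2 - 2)/(x^2 + 2)^2) evaluated at B_t = (B_t^2 - 2)/(2*(B_t^2 + 2)^2)
  diffusion = (-x/(x^2 + 2)) evaluated at B_t = -B_t/(B_t^2 + 2)
Therefore d(-log(B_t^2 + 2)/2) = ((B_t^2 - 2)/(2*(B_t^2 + 2)^2)) dt + (-B_t/(B_t^2 + 2)) dB_t.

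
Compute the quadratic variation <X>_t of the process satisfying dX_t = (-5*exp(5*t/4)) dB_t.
<X>_t = 10*exp(5*t/2) - 10

For an Itô process dX_t = a(t) dt + b(t) dB_t, the quadratic variation is <X>_t = int_0^t b(s)^2 ds (the drift term does not contribute). Here b(s) = -5*exp(5*s/4), so
  b(s)^2 = 25*exp(5*s/2).
Integrating from 0 to t:
  <X>_t = int_0^t (25*exp(5*s/2)) ds = 10*exp(5*t/2) - 10.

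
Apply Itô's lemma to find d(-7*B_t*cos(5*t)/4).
d(-7*B_t*cos(5*t)/4) = (35*B_t*sin(5*t)/4) dt + (-7*cos(5*t)/4) dB_t

Itô's formula for f(t, x): d f(t, B_t) = (f_t + (1/2) f_xx) dt + f_x dB_t. Compute partials of f(t, x) = -7*x*cos(5*t)/4:
  f_t(t,x)  = 35*x*sin(5*t)/4
  f_x(t,x)  = -7*cos(5*t)/4
  f_xx(t,x) = 0
Assemble drift = f_t + (1/2) f_xx = 35*x*sin(5*t)/4 and diffusion = f_x = -7*cos(5*t)/4. Substituting x = B_t:
  d(-7*B_t*cos(5*t)/4) = (35*B_t*sin(5*t)/4) dt + (-7*cos(5*t)/4) dB_t.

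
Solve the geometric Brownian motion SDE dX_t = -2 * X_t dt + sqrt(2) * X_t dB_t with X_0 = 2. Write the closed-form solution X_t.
X_t = 2 * exp((-3) * t + (sqrt(2)) * B_t)

For GBM dX = mu X dt + sigma X dB with X_0 = x_0, apply Itô to Y = log X: dY = (mu - sigma^2/2) dt + sigma dB, so Y_t = log(x_0) + (mu - sigma^2/2) t + sigma B_t and hence X_t = x_0 * exp((mu - sigma^2/2) t + sigma B_t).
With mu = -2, sigma = sqrt(2), x_0 = 2, this gives:
  X_t = 2 * exp((-3) * t + (sqrt(2)) * B_t).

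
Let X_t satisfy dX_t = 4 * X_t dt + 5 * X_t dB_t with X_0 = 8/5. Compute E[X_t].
E[X_t] = 8*exp(4*t)/5

For GBM dX = mu X dt + sigma X dB with X_0 = x_0, apply Itô to Y = log X: dY = (mu - sigma^2/2) dt + sigma dB, so Y_t = log(x_0) + (mu - sigma^2/2) t + sigma B_t and hence X_t = x_0 * exp((mu - sigma^2/2) t + sigma B_t).
With mu = 4, sigma = 5, x_0 = 8/5, this gives:
  X_t = 8/5 * exp((-17/2) * t + (5) * B_t).
Since sigma*B_t ~ Normal(0, sigma^2 t), E[exp(sigma*B_t)] = exp(sigma^2 t / 2); so E[X_t] = x_0 * exp((mu - sigma^2/2) t) * exp(sigma^2 t / 2) = x_0 * exp(mu t) = 8*exp(4*t)/5.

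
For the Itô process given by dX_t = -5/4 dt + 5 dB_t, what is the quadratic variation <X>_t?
<X>_t = 25*t

For an Itô process dX_t = a(t) dt + b(t) dB_t, the quadratic variation is <X>_t = int_0^t b(s)^2 ds (the drift term does not contribute). Here b(s) = 5, so
  b(s)^2 = 25.
Integrating from 0 to t:
  <X>_t = int_0^t (25) ds = 25*t.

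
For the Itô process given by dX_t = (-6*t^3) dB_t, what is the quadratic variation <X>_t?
<X>_t = 36*t^7/7

For an Itô process dX_t = a(t) dt + b(t) dB_t, the quadratic variation is <X>_t = int_0^t b(s)^2 ds (the drift term does not contribute). Here b(s) = -6*s^3, so
  b(s)^2 = 36*s^6.
Integrating from 0 to t:
  <X>_t = int_0^t (36*s^6) ds = 36*t^7/7.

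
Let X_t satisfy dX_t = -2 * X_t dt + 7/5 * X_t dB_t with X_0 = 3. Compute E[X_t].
E[X_t] = 3*exp(-2*t)

For GBM dX = mu X dt + sigma X dB with X_0 = x_0, apply Itô to Y = log X: dY = (mu - sigma^2/2) dt + sigma dB, so Y_t = log(x_0) + (mu - sigma^2/2) t + sigma B_t and hence X_t = x_0 * exp((mu - sigma^2/2) t + sigma B_t).
With mu = -2, sigma = 7/5, x_0 = 3, this gives:
  X_t = 3 * exp((-149/50) * t + (7/5) * B_t).
Since sigma*B_t ~ Normal(0, sigma^2 t), E[exp(sigma*B_t)] = exp(sigma^2 t / 2); so E[X_t] = x_0 * exp((mu - sigma^2/2) t) * exp(sigma^2 t / 2) = x_0 * exp(mu t) = 3*exp(-2*t).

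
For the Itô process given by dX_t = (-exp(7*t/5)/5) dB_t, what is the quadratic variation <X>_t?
<X>_t = exp(14*t/5)/70 - 1/70

For an Itô process dX_t = a(t) dt + b(t) dB_t, the quadratic variation is <X>_t = int_0^t b(s)^2 ds (the drift term does not contribute). Here b(s) = -exp(7*s/5)/5, so
  b(s)^2 = exp(14*s/5)/25.
Integrating from 0 to t:
  <X>_t = int_0^t (exp(14*s/5)/25) ds = exp(14*t/5)/70 - 1/70.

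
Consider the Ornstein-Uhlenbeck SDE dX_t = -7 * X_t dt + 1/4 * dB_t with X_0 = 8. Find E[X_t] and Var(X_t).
E[X_t] = 8*exp(-7*t); Var(X_t) = 1/224 - exp(-14*t)/224

The OU SDE dX = -theta X dt + sigma dB admits the integrating factor exp(theta t): d(exp(theta t) X_t) = sigma exp(theta t) dB_t. Integrating from 0 to t:
  X_t = x_0 * exp(-theta t) + sigma * int_0^t exp(-theta (t-s)) dB_s.
The Itô integral has mean 0 and (by the Itô isometry) variance sigma^2 * int_0^t exp(-2 theta (t - s)) ds = sigma^2 * (1 - exp(-2 theta t)) / (2 theta).
With theta = 7, sigma = 1/4, x_0 = 8:
  E[X_t] = 8 * exp(-7 t) = 8*exp(-7*t)
  Var(X_t) = (1/4)^2 * (1 - exp(-2*7 t)) / (2 * 7) = 1/224 - exp(-14*t)/224.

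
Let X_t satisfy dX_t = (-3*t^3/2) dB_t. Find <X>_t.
<X>_t = 9*t^7/28

For an Itô process dX_t = a(t) dt + b(t) dB_t, the quadratic variation is <X>_t = int_0^t b(s)^2 ds (the drift term does not contribute). Here b(s) = -3*s^3/2, so
  b(s)^2 = 9*s^6/4.
Integrating from 0 to t:
  <X>_t = int_0^t (9*s^6/4) ds = 9*t^7/28.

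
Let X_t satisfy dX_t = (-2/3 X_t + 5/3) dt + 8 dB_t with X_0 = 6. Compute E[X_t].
E[X_t] = 5/2 + 7*exp(-2*t/3)/2

Taking expectations and using E[dB_t] = 0, the mean m(t) = E[X_t] satisfies the ODE m'(t) = a m(t) + b with m(0) = x_0. With a = -2/3, b = 5/3, x_0 = 6, the solution is
  m(t) = x_0 * exp(a t) + (b/a) * (exp(a t) - 1)
       = 6 * exp((-2/3) t) + ((5/3)/(-2/3)) * (exp((-2/3) t) - 1)
       = 5/2 + 7*exp(-2*t/3)/2.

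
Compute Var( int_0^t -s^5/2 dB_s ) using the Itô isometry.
Var = t^11/44

The Itô integral of a deterministic integrand f(s) has mean 0 because each increment f(s) * (B_{s+ds} - B_s) has mean 0. By the Itô isometry:
  Var( int_0^t f(s) dB_s ) = E[ (int_0^t f(s) dB_s)^2 ] = int_0^t f(s)^2 ds.
Here f(s) = -s^5/2, so f(s)^2 = s^10/4. Integrate:
  int_0^t (s^10/4) ds = t^11/44.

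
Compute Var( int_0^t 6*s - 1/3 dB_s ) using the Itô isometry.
Var = t*(108*t^2 - 18*t + 1)/9

The Itô integral of a deterministic integrand f(s) has mean 0 because each increment f(s) * (B_{s+ds} - B_s) has mean 0. By the Itô isometry:
  Var( int_0^t f(s) dB_s ) = E[ (int_0^t f(s) dB_s)^2 ] = int_0^t f(s)^2 ds.
Here f(s) = 6*s - 1/3, so f(s)^2 = (18*s - 1)^2/9. Integrate:
  int_0^t ((18*s - 1)^2/9) ds = t*(108*t^2 - 18*t + 1)/9.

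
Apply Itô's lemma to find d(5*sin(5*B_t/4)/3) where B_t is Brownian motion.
d(5*sin(5*B_t/4)/3) = (-125*sin(5*B_t/4)/96) dt + (25*cos(5*B_t/4)/12) dB_t

Itô's formula for f(B_t) gives d f(B_t) = f'(B_t) dB_t + (1/2) f''(B_t) dt. Compute derivatives of f(x) = 5*sin(5*x/4)/3:
  f'(x)  = 25*cos(5*x/4)/12
  f''(x) = -125*sin(5*x/4)/48
Substitute x = B_t and multiply the f'' term by 1/2:
  drift     = (1/2) * (-125*sin(5*x/4)/48) evaluated at B_t = -125*sin(5*B_t/4)/96
  diffusion = (25*cos(5*x/4)/12) evaluated at B_t = 25*cos(5*B_t/4)/12
Therefore d(5*sin(5*B_t/4)/3) = (-125*sin(5*B_t/4)/96) dt + (25*cos(5*B_t/4)/12) dB_t.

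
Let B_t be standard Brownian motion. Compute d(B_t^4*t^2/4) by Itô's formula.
d(B_t^4*t^2/4) = (B_t^2*t*(B_t^2 + 3*t)/2) dt + (B_t^3*t^2) dB_t

Itô's formula for f(t, x): d f(t, B_t) = (f_t + (1/2) f_xx) dt + f_x dB_t. Compute partials of f(t, x) = t^2*x^4/4:
  f_t(t,x)  = t*x^4/2
  f_x(t,x)  = t^2*x^3
  f_xx(t,x) = 3*t^2*x^2
Assemble drift = f_t + (1/2) f_xx = t*x^2*(3*t + x^2)/2 and diffusion = f_x = t^2*x^3. Substituting x = B_t:
  d(B_t^4*t^2/4) = (B_t^2*t*(B_t^2 + 3*t)/2) dt + (B_t^3*t^2) dB_t.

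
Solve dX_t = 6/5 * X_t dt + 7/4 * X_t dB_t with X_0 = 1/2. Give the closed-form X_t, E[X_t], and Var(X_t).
X_t = 1/2 * exp((-53/160) t + (7/4) B_t); E[X_t] = exp(6*t/5)/2; Var(X_t) = (exp(49*t/16) - 1)*exp(12*t/5)/4

For GBM dX = mu X dt + sigma X dB with X_0 = x_0, apply Itô to Y = log X: dY = (mu - sigma^2/2) dt + sigma dB, so Y_t = log(x_0) + (mu - sigma^2/2) t + sigma B_t and hence X_t = x_0 * exp((mu - sigma^2/2) t + sigma B_t).
With mu = 6/5, sigma = 7/4, x_0 = 1/2, this gives:
  X_t = 1/2 * exp((-53/160) * t + (7/4) * B_t).
Since sigma*B_t ~ Normal(0, sigma^2 t), E[exp(sigma*B_t)] = exp(sigma^2 t / 2); so E[X_t] = x_0 * exp((mu - sigma^2/2) t) * exp(sigma^2 t / 2) = x_0 * exp(mu t) = exp(6*t/5)/2.
Var(X_t) = E[X_t^2] - (E[X_t])^2 = x_0^2 * exp(2 mu t) * (exp(sigma^2 t) - 1) = (exp(49*t/16) - 1)*exp(12*t/5)/4.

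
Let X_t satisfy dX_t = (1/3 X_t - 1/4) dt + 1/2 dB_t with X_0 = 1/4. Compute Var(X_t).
Var(X_t) = 3*exp(2*t/3)/8 - 3/8

The variance V(t) = Var(X_t) satisfies V'(t) = 2 a V(t) + c^2 with V(0) = 0 (drift coefficient is linear in X, diffusion is constant). With a = 1/3, c = 1/2, the solution is
  V(t) = (c^2 / (2 a)) * (exp(2 a t) - 1)
       = ((1/2)^2 / (2*(1/3))) * (exp((2/3) t) - 1)
       = 3*exp(2*t/3)/8 - 3/8.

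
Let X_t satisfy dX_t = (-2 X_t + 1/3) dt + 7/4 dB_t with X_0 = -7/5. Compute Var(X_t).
Var(X_t) = 49/64 - 49*exp(-4*t)/64

The variance V(t) = Var(X_t) satisfies V'(t) = 2 a V(t) + c^2 with V(0) = 0 (drift coefficient is linear in X, diffusion is constant). With a = -2, c = 7/4, the solution is
  V(t) = (c^2 / (2 a)) * (exp(2 a t) - 1)
       = ((7/4)^2 / (2*(-2))) * (exp((-4) t) - 1)
       = 49/64 - 49*exp(-4*t)/64.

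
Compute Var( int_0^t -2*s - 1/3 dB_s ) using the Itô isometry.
Var = t*(12*t^2 + 6*t + 1)/9

The Itô integral of a deterministic integrand f(s) has mean 0 because each increment f(s) * (B_{s+ds} - B_s) has mean 0. By the Itô isometry:
  Var( int_0^t f(s) dB_s ) = E[ (int_0^t f(s) dB_s)^2 ] = int_0^t f(s)^2 ds.
Here f(s) = -2*s - 1/3, so f(s)^2 = (6*s + 1)^2/9. Integrate:
  int_0^t ((6*s + 1)^2/9) ds = t*(12*t^2 + 6*t + 1)/9.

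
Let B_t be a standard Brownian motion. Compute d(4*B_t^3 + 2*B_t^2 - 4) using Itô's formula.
d(4*B_t^3 + 2*B_t^2 - 4) = (12*B_t + 2) dt + (4*B_t*(3*B_t + 1)) dB_t

Itô's formula for f(B_t) gives d f(B_t) = f'(B_t) dB_t + (1/2) f''(B_t) dt. Compute derivatives of f(x) = 4*x^3 + 2*x^2 - 4:
  f'(x)  = 4*x*(3*x + 1)
  f''(x) = 24*x + 4
Substitute x = B_t and multiply the f'' term by 1/2:
  drift     = (1/2) * (24*x + 4) evaluated at B_t = 12*B_t + 2
  diffusion = (4*x*(3*x + 1)) evaluated at B_t = 4*B_t*(3*B_t + 1)
Therefore d(4*B_t^3 + 2*B_t^2 - 4) = (12*B_t + 2) dt + (4*B_t*(3*B_t + 1)) dB_t.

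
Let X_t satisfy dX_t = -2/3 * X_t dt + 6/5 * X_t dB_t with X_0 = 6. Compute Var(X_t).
Var(X_t) = (36*exp(36*t/25) - 36)*exp(-4*t/3)

For GBM dX = mu X dt + sigma X dB with X_0 = x_0, apply Itô to Y = log X: dY = (mu - sigma^2/2) dt + sigma dB, so Y_t = log(x_0) + (mu - sigma^2/2) t + sigma B_t and hence X_t = x_0 * exp((mu - sigma^2/2) t + sigma B_t).
With mu = -2/3, sigma = 6/5, x_0 = 6, this gives:
  X_t = 6 * exp((-104/75) * t + (6/5) * B_t).
Since sigma*B_t ~ Normal(0, sigma^2 t), E[exp(sigma*B_t)] = exp(sigma^2 t / 2); so E[X_t] = x_0 * exp((mu - sigma^2/2) t) * exp(sigma^2 t / 2) = x_0 * exp(mu t) = 6*exp(-2*t/3).
Var(X_t) = E[X_t^2] - (E[X_t])^2 = x_0^2 * exp(2 mu t) * (exp(sigma^2 t) - 1) = (36*exp(36*t/25) - 36)*exp(-4*t/3).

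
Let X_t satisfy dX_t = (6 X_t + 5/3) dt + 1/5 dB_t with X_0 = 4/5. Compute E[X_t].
E[X_t] = 97*exp(6*t)/90 - 5/18

Taking expectations and using E[dB_t] = 0, the mean m(t) = E[X_t] satisfies the ODE m'(t) = a m(t) + b with m(0) = x_0. With a = 6, b = 5/3, x_0 = 4/5, the solution is
  m(t) = x_0 * exp(a t) + (b/a) * (exp(a t) - 1)
       = (4/5) * exp(6 t) + ((5/3)/6) * (exp(6 t) - 1)
       = 97*exp(6*t)/90 - 5/18.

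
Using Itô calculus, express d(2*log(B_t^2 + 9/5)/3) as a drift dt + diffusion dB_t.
d(2*log(B_t^2 + 9/5)/3) = (10*(9 - 5*B_t^2)/(3*(5*B_t^2 + 9)^2)) dt + (20*B_t/(3*(5*B_t^2 + 9))) dB_t

Itô's formula for f(B_t) gives d f(B_t) = f'(B_t) dB_t + (1/2) f''(B_t) dt. Compute derivatives of f(x) = 2*log(x^2 + 9/5)/3:
  f'(x)  = 20*x/(3*(5*x^2 + 9))
  f''(x) = 20*(9 - 5*x^2)/(3*(5*x^2 + 9)^2)
Substitute x = B_t and multiply the f'' term by 1/2:
  drift     = (1/2) * (20*(9 - 5*x^2)/(3*(5*x^2 + 9)^2)) evaluated at B_t = 10*(9 - 5*B_t^2)/(3*(5*B_t^2 + 9)^2)
  diffusion = (20*x/(3*(5*x^2 + 9))) evaluated at B_t = 20*B_t/(3*(5*B_t^2 + 9))
Therefore d(2*log(B_t^2 + 9/5)/3) = (10*(9 - 5*B_t^2)/(3*(5*B_t^2 + 9)^2)) dt + (20*B_t/(3*(5*B_t^2 + 9))) dB_t.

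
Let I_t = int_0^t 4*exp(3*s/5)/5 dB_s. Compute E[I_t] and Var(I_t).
E[I_t] = 0; Var(I_t) = 8*exp(6*t/5)/15 - 8/15

The Itô integral of a deterministic integrand f(s) has mean 0 because each increment f(s) * (B_{s+ds} - B_s) has mean 0. By the Itô isometry:
  Var( int_0^t f(s) dB_s ) = E[ (int_0^t f(s) dB_s)^2 ] = int_0^t f(s)^2 ds.
Here f(s) = 4*exp(3*s/5)/5, so f(s)^2 = 16*exp(6*s/5)/25. Integrate:
  int_0^t (16*exp(6*s/5)/25) ds = 8*exp(6*t/5)/15 - 8/15.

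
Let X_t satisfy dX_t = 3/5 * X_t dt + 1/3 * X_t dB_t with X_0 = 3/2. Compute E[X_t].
E[X_t] = 3*exp(3*t/5)/2

For GBM dX = mu X dt + sigma X dB with X_0 = x_0, apply Itô to Y = log X: dY = (mu - sigma^2/2) dt + sigma dB, so Y_t = log(x_0) + (mu - sigma^2/2) t + sigma B_t and hence X_t = x_0 * exp((mu - sigma^2/2) t + sigma B_t).
With mu = 3/5, sigma = 1/3, x_0 = 3/2, this gives:
  X_t = 3/2 * exp((49/90) * t + (1/3) * B_t).
Since sigma*B_t ~ Normal(0, sigma^2 t), E[exp(sigma*B_t)] = exp(sigma^2 t / 2); so E[X_t] = x_0 * exp((mu - sigma^2/2) t) * exp(sigma^2 t / 2) = x_0 * exp(mu t) = 3*exp(3*t/5)/2.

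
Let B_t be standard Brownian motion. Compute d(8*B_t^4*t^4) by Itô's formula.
d(8*B_t^4*t^4) = (B_t^2*t^3*(32*B_t^2 + 48*t)) dt + (32*B_t^3*t^4) dB_t

Itô's formula for f(t, x): d f(t, B_t) = (f_t + (1/2) f_xx) dt + f_x dB_t. Compute partials of f(t, x) = 8*t^4*x^4:
  f_t(t,x)  = 32*t^3*x^4
  f_x(t,x)  = 32*t^4*x^3
  f_xx(t,x) = 96*t^4*x^2
Assemble drift = f_t + (1/2) f_xx = t^3*x^2*(48*t + 32*x^2) and diffusion = f_x = 32*t^4*x^3. Substituting x = B_t:
  d(8*B_t^4*t^4) = (B_t^2*t^3*(32*B_t^2 + 48*t)) dt + (32*B_t^3*t^4) dB_t.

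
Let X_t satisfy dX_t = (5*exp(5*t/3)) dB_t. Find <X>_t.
<X>_t = 15*exp(10*t/3)/2 - 15/2

For an Itô process dX_t = a(t) dt + b(t) dB_t, the quadratic variation is <X>_t = int_0^t b(s)^2 ds (the drift term does not contribute). Here b(s) = 5*exp(5*s/3), so
  b(s)^2 = 25*exp(10*s/3).
Integrating from 0 to t:
  <X>_t = int_0^t (25*exp(10*s/3)) ds = 15*exp(10*t/3)/2 - 15/2.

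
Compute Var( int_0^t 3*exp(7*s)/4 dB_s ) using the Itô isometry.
Var = 9*exp(14*t)/224 - 9/224

The Itô integral of a deterministic integrand f(s) has mean 0 because each increment f(s) * (B_{s+ds} - B_s) has mean 0. By the Itô isometry:
  Var( int_0^t f(s) dB_s ) = E[ (int_0^t f(s) dB_s)^2 ] = int_0^t f(s)^2 ds.
Here f(s) = 3*exp(7*s)/4, so f(s)^2 = 9*exp(14*s)/16. Integrate:
  int_0^t (9*exp(14*s)/16) ds = 9*exp(14*t)/224 - 9/224.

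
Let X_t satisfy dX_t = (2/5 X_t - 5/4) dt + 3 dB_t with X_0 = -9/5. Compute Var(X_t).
Var(X_t) = 45*exp(4*t/5)/4 - 45/4

The variance V(t) = Var(X_t) satisfies V'(t) = 2 a V(t) + c^2 with V(0) = 0 (drift coefficient is linear in X, diffusion is constant). With a = 2/5, c = 3, the solution is
  V(t) = (c^2 / (2 a)) * (exp(2 a t) - 1)
       = (3^2 / (2*(2/5))) * (exp((4/5) t) - 1)
       = 45*exp(4*t/5)/4 - 45/4.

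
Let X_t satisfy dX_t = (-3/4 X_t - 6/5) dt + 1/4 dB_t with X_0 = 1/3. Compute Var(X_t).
Var(X_t) = 1/24 - exp(-3*t/2)/24

The variance V(t) = Var(X_t) satisfies V'(t) = 2 a V(t) + c^2 with V(0) = 0 (drift coefficient is linear in X, diffusion is constant). With a = -3/4, c = 1/4, the solution is
  V(t) = (c^2 / (2 a)) * (exp(2 a t) - 1)
       = ((1/4)^2 / (2*(-3/4))) * (exp((-3/2) t) - 1)
       = 1/24 - exp(-3*t/2)/24.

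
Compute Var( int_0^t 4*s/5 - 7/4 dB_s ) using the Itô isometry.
Var = t*(256*t^2 - 1680*t + 3675)/1200

The Itô integral of a deterministic integrand f(s) has mean 0 because each increment f(s) * (B_{s+ds} - B_s) has mean 0. By the Itô isometry:
  Var( int_0^t f(s) dB_s ) = E[ (int_0^t f(s) dB_s)^2 ] = int_0^t f(s)^2 ds.
Here f(s) = 4*s/5 - 7/4, so f(s)^2 = (16*s - 35)^2/400. Integrate:
  int_0^t ((16*s - 35)^2/400) ds = t*(256*t^2 - 1680*t + 3675)/1200.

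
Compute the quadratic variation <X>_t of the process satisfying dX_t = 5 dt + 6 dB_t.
<X>_t = 36*t

For an Itô process dX_t = a(t) dt + b(t) dB_t, the quadratic variation is <X>_t = int_0^t b(s)^2 ds (the drift term does not contribute). Here b(s) = 6, so
  b(s)^2 = 36.
Integrating from 0 to t:
  <X>_t = int_0^t (36) ds = 36*t.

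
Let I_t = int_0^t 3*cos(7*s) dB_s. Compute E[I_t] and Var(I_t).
E[I_t] = 0; Var(I_t) = 9*t/2 + 9*sin(14*t)/28

The Itô integral of a deterministic integrand f(s) has mean 0 because each increment f(s) * (B_{s+ds} - B_s) has mean 0. By the Itô isometry:
  Var( int_0^t f(s) dB_s ) = E[ (int_0^t f(s) dB_s)^2 ] = int_0^t f(s)^2 ds.
Here f(s) = 3*cos(7*s), so f(s)^2 = 9*cos(7*s)^2. Integrate:
  int_0^t (9*cos(7*s)^2) ds = 9*t/2 + 9*sin(14*t)/28.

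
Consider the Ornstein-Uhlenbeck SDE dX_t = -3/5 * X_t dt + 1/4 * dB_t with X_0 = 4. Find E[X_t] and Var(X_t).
E[X_t] = 4*exp(-3*t/5); Var(X_t) = 5/96 - 5*exp(-6*t/5)/96

The OU SDE dX = -theta X dt + sigma dB admits the integrating factor exp(theta t): d(exp(theta t) X_t) = sigma exp(theta t) dB_t. Integrating from 0 to t:
  X_t = x_0 * exp(-theta t) + sigma * int_0^t exp(-theta (t-s)) dB_s.
The Itô integral has mean 0 and (by the Itô isometry) variance sigma^2 * int_0^t exp(-2 theta (t - s)) ds = sigma^2 * (1 - exp(-2 theta t)) / (2 theta).
With theta = 3/5, sigma = 1/4, x_0 = 4:
  E[X_t] = 4 * exp(-3/5 t) = 4*exp(-3*t/5)
  Var(X_t) = (1/4)^2 * (1 - exp(-2*3/5 t)) / (2 * 3/5) = 5/96 - 5*exp(-6*t/5)/96.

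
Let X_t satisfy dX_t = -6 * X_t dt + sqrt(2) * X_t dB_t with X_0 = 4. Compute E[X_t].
E[X_t] = 4*exp(-6*t)

For GBM dX = mu X dt + sigma X dB with X_0 = x_0, apply Itô to Y = log X: dY = (mu - sigma^2/2) dt + sigma dB, so Y_t = log(x_0) + (mu - sigma^2/2) t + sigma B_t and hence X_t = x_0 * exp((mu - sigma^2/2) t + sigma B_t).
With mu = -6, sigma = sqrt(2), x_0 = 4, this gives:
  X_t = 4 * exp((-7) * t + (sqrt(2)) * B_t).
Since sigma*B_t ~ Normal(0, sigma^2 t), E[exp(sigma*B_t)] = exp(sigma^2 t / 2); so E[X_t] = x_0 * exp((mu - sigma^2/2) t) * exp(sigma^2 t / 2) = x_0 * exp(mu t) = 4*exp(-6*t).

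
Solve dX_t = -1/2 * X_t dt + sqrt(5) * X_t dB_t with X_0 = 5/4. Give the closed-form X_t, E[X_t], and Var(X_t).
X_t = 5/4 * exp((-3) t + (sqrt(5)) B_t); E[X_t] = 5*exp(-t/2)/4; Var(X_t) = (25*exp(5*t) - 25)*exp(-t)/16

For GBM dX = mu X dt + sigma X dB with X_0 = x_0, apply Itô to Y = log X: dY = (mu - sigma^2/2) dt + sigma dB, so Y_t = log(x_0) + (mu - sigma^2/2) t + sigma B_t and hence X_t = x_0 * exp((mu - sigma^2/2) t + sigma B_t).
With mu = -1/2, sigma = sqrt(5), x_0 = 5/4, this gives:
  X_t = 5/4 * exp((-3) * t + (sqrt(5)) * B_t).
Since sigma*B_t ~ Normal(0, sigma^2 t), E[exp(sigma*B_t)] = exp(sigma^2 t / 2); so E[X_t] = x_0 * exp((mu - sigma^2/2) t) * exp(sigma^2 t / 2) = x_0 * exp(mu t) = 5*exp(-t/2)/4.
Var(X_t) = E[X_t^2] - (E[X_t])^2 = x_0^2 * exp(2 mu t) * (exp(sigma^2 t) - 1) = (25*exp(5*t) - 25)*exp(-t)/16.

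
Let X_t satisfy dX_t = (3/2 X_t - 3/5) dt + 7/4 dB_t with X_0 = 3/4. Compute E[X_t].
E[X_t] = 7*exp(3*t/2)/20 + 2/5

Taking expectations and using E[dB_t] = 0, the mean m(t) = E[X_t] satisfies the ODE m'(t) = a m(t) + b with m(0) = x_0. With a = 3/2, b = -3/5, x_0 = 3/4, the solution is
  m(t) = x_0 * exp(a t) + (b/a) * (exp(a t) - 1)
       = (3/4) * exp((3/2) t) + ((-3/5)/(3/2)) * (exp((3/2) t) - 1)
       = 7*exp(3*t/2)/20 + 2/5.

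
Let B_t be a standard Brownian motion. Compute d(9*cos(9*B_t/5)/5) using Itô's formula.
d(9*cos(9*B_t/5)/5) = (-729*cos(9*B_t/5)/250) dt + (-81*sin(9*B_t/5)/25) dB_t

Itô's formula for f(B_t) gives d f(B_t) = f'(B_t) dB_t + (1/2) f''(B_t) dt. Compute derivatives of f(x) = 9*cos(9*x/5)/5:
  f'(x)  = -81*sin(9*x/5)/25
  f''(x) = -729*cos(9*x/5)/125
Substitute x = B_t and multiply the f'' term by 1/2:
  drift     = (1/2) * (-729*cos(9*x/5)/125) evaluated at B_t = -729*cos(9*B_t/5)/250
  diffusion = (-81*sin(9*x/5)/25) evaluated at B_t = -81*sin(9*B_t/5)/25
Therefore d(9*cos(9*B_t/5)/5) = (-729*cos(9*B_t/5)/250) dt + (-81*sin(9*B_t/5)/25) dB_t.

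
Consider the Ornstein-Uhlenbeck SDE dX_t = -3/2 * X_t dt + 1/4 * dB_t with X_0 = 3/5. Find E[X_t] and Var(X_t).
E[X_t] = 3*exp(-3*t/2)/5; Var(X_t) = 1/48 - exp(-3*t)/48

The OU SDE dX = -theta X dt + sigma dB admits the integrating factor exp(theta t): d(exp(theta t) X_t) = sigma exp(theta t) dB_t. Integrating from 0 to t:
  X_t = x_0 * exp(-theta t) + sigma * int_0^t exp(-theta (t-s)) dB_s.
The Itô integral has mean 0 and (by the Itô isometry) variance sigma^2 * int_0^t exp(-2 theta (t - s)) ds = sigma^2 * (1 - exp(-2 theta t)) / (2 theta).
With theta = 3/2, sigma = 1/4, x_0 = 3/5:
  E[X_t] = 3/5 * exp(-3/2 t) = 3*exp(-3*t/2)/5
  Var(X_t) = (1/4)^2 * (1 - exp(-2*3/2 t)) / (2 * 3/2) = 1/48 - exp(-3*t)/48.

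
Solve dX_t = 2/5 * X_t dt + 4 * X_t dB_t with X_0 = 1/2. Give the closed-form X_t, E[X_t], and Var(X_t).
X_t = 1/2 * exp((-38/5) t + (4) B_t); E[X_t] = exp(2*t/5)/2; Var(X_t) = (exp(16*t) - 1)*exp(4*t/5)/4

For GBM dX = mu X dt + sigma X dB with X_0 = x_0, apply Itô to Y = log X: dY = (mu - sigma^2/2) dt + sigma dB, so Y_t = log(x_0) + (mu - sigma^2/2) t + sigma B_t and hence X_t = x_0 * exp((mu - sigma^2/2) t + sigma B_t).
With mu = 2/5, sigma = 4, x_0 = 1/2, this gives:
  X_t = 1/2 * exp((-38/5) * t + (4) * B_t).
Since sigma*B_t ~ Normal(0, sigma^2 t), E[exp(sigma*B_t)] = exp(sigma^2 t / 2); so E[X_t] = x_0 * exp((mu - sigma^2/2) t) * exp(sigma^2 t / 2) = x_0 * exp(mu t) = exp(2*t/5)/2.
Var(X_t) = E[X_t^2] - (E[X_t])^2 = x_0^2 * exp(2 mu t) * (exp(sigma^2 t) - 1) = (exp(16*t) - 1)*exp(4*t/5)/4.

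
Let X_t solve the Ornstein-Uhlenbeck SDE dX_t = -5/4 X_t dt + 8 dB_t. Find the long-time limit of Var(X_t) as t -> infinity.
lim Var(X_t) = 128/5

The OU SDE dX = -theta X dt + sigma dB admits the integrating factor exp(theta t): d(exp(theta t) X_t) = sigma exp(theta t) dB_t. Integrating from 0 to t gives X_t = x_0 * exp(-theta t) + sigma * int_0^t exp(-theta (t-s)) dB_s for any initial x_0. The Itô integral has variance (by the Itô isometry) sigma^2 * int_0^t exp(-2 theta (t - s)) ds = sigma^2 * (1 - exp(-2 theta t)) / (2 theta), independent of x_0.
With theta = 5/4, sigma = 8:
  Var(X_t) = (8)^2 * (1 - exp(-2*5/4 t)) / (2 * 5/4) = 128/5 - 128*exp(-5*t/2)/5.
As t -> infinity, exp(-2*5/4 t) -> 0, so the stationary variance is sigma^2 / (2 theta) = 128/5.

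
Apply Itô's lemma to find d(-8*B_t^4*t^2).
d(-8*B_t^4*t^2) = (16*B_t^2*t*(-B_t^2 - 3*t)) dt + (-32*B_t^3*t^2) dB_t

Itô's formula for f(t, x): d f(t, B_t) = (f_t + (1/2) f_xx) dt + f_x dB_t. Compute partials of f(t, x) = -8*t^2*x^4:
  f_t(t,x)  = -16*t*x^4
  f_x(t,x)  = -32*t^2*x^3
  f_xx(t,x) = -96*t^2*x^2
Assemble drift = f_t + (1/2) f_xx = 16*t*x^2*(-3*t - x^2) and diffusion = f_x = -32*t^2*x^3. Substituting x = B_t:
  d(-8*B_t^4*t^2) = (16*B_t^2*t*(-B_t^2 - 3*t)) dt + (-32*B_t^3*t^2) dB_t.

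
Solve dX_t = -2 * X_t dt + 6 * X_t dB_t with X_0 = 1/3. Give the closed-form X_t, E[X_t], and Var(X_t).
X_t = 1/3 * exp((-20) t + (6) B_t); E[X_t] = exp(-2*t)/3; Var(X_t) = (exp(36*t) - 1)*exp(-4*t)/9

For GBM dX = mu X dt + sigma X dB with X_0 = x_0, apply Itô to Y = log X: dY = (mu - sigma^2/2) dt + sigma dB, so Y_t = log(x_0) + (mu - sigma^2/2) t + sigma B_t and hence X_t = x_0 * exp((mu - sigma^2/2) t + sigma B_t).
With mu = -2, sigma = 6, x_0 = 1/3, this gives:
  X_t = 1/3 * exp((-20) * t + (6) * B_t).
Since sigma*B_t ~ Normal(0, sigma^2 t), E[exp(sigma*B_t)] = exp(sigma^2 t / 2); so E[X_t] = x_0 * exp((mu - sigma^2/2) t) * exp(sigma^2 t / 2) = x_0 * exp(mu t) = exp(-2*t)/3.
Var(X_t) = E[X_t^2] - (E[X_t])^2 = x_0^2 * exp(2 mu t) * (exp(sigma^2 t) - 1) = (exp(36*t) - 1)*exp(-4*t)/9.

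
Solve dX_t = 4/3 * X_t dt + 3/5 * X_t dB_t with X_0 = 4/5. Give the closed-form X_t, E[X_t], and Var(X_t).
X_t = 4/5 * exp((173/150) t + (3/5) B_t); E[X_t] = 4*exp(4*t/3)/5; Var(X_t) = 16*(exp(9*t/25) - 1)*exp(8*t/3)/25

For GBM dX = mu X dt + sigma X dB with X_0 = x_0, apply Itô to Y = log X: dY = (mu - sigma^2/2) dt + sigma dB, so Y_t = log(x_0) + (mu - sigma^2/2) t + sigma B_t and hence X_t = x_0 * exp((mu - sigma^2/2) t + sigma B_t).
With mu = 4/3, sigma = 3/5, x_0 = 4/5, this gives:
  X_t = 4/5 * exp((173/150) * t + (3/5) * B_t).
Since sigma*B_t ~ Normal(0, sigma^2 t), E[exp(sigma*B_t)] = exp(sigma^2 t / 2); so E[X_t] = x_0 * exp((mu - sigma^2/2) t) * exp(sigma^2 t / 2) = x_0 * exp(mu t) = 4*exp(4*t/3)/5.
Var(X_t) = E[X_t^2] - (E[X_t])^2 = x_0^2 * exp(2 mu t) * (exp(sigma^2 t) - 1) = 16*(exp(9*t/25) - 1)*exp(8*t/3)/25.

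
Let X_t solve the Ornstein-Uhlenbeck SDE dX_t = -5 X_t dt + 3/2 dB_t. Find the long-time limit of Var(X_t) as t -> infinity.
lim Var(X_t) = 9/40

The OU SDE dX = -theta X dt + sigma dB admits the integrating factor exp(theta t): d(exp(theta t) X_t) = sigma exp(theta t) dB_t. Integrating from 0 to t gives X_t = x_0 * exp(-theta t) + sigma * int_0^t exp(-theta (t-s)) dB_s for any initial x_0. The Itô integral has variance (by the Itô isometry) sigma^2 * int_0^t exp(-2 theta (t - s)) ds = sigma^2 * (1 - exp(-2 theta t)) / (2 theta), independent of x_0.
With theta = 5, sigma = 3/2:
  Var(X_t) = (3/2)^2 * (1 - exp(-2*5 t)) / (2 * 5) = 9/40 - 9*exp(-10*t)/40.
As t -> infinity, exp(-2*5 t) -> 0, so the stationary variance is sigma^2 / (2 theta) = 9/40.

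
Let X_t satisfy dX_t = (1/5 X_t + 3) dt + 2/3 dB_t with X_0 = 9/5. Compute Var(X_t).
Var(X_t) = 10*exp(2*t/5)/9 - 10/9

The variance V(t) = Var(X_t) satisfies V'(t) = 2 a V(t) + c^2 with V(0) = 0 (drift coefficient is linear in X, diffusion is constant). With a = 1/5, c = 2/3, the solution is
  V(t) = (c^2 / (2 a)) * (exp(2 a t) - 1)
       = ((2/3)^2 / (2*(1/5))) * (exp((2/5) t) - 1)
       = 10*exp(2*t/5)/9 - 10/9.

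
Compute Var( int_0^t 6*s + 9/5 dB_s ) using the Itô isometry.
Var = 3*t*(100*t^2 + 90*t + 27)/25

The Itô integral of a deterministic integrand f(s) has mean 0 because each increment f(s) * (B_{s+ds} - B_s) has mean 0. By the Itô isometry:
  Var( int_0^t f(s) dB_s ) = E[ (int_0^t f(s) dB_s)^2 ] = int_0^t f(s)^2 ds.
Here f(s) = 6*s + 9/5, so f(s)^2 = 9*(10*s + 3)^2/25. Integrate:
  int_0^t (9*(10*s + 3)^2/25) ds = 3*t*(100*t^2 + 90*t + 27)/25.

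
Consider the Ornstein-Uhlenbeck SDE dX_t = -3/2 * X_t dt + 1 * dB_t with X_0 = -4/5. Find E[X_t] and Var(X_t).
E[X_t] = -4*exp(-3*t/2)/5; Var(X_t) = 1/3 - exp(-3*t)/3

The OU SDE dX = -theta X dt + sigma dB admits the integrating factor exp(theta t): d(exp(theta t) X_t) = sigma exp(theta t) dB_t. Integrating from 0 to t:
  X_t = x_0 * exp(-theta t) + sigma * int_0^t exp(-theta (t-s)) dB_s.
The Itô integral has mean 0 and (by the Itô isometry) variance sigma^2 * int_0^t exp(-2 theta (t - s)) ds = sigma^2 * (1 - exp(-2 theta t)) / (2 theta).
With theta = 3/2, sigma = 1, x_0 = -4/5:
  E[X_t] = -4/5 * exp(-3/2 t) = -4*exp(-3*t/2)/5
  Var(X_t) = (1)^2 * (1 - exp(-2*3/2 t)) / (2 * 3/2) = 1/3 - exp(-3*t)/3.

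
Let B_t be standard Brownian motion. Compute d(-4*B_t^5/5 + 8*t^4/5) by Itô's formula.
d(-4*B_t^5/5 + 8*t^4/5) = (-8*B_t^3 + 32*t^3/5) dt + (-4*B_t^4) dB_t

Itô's formula for f(t, x): d f(t, B_t) = (f_t + (1/2) f_xx) dt + f_x dB_t. Compute partials of f(t, x) = 8*t^4/5 - 4*x^5/5:
  f_t(t,x)  = 32*t^3/5
  f_x(t,x)  = -4*x^4
  f_xx(t,x) = -16*x^3
Assemble drift = f_t + (1/2) f_xx = 32*t^3/5 - 8*x^3 and diffusion = f_x = -4*x^4. Substituting x = B_t:
  d(-4*B_t^5/5 + 8*t^4/5) = (-8*B_t^3 + 32*t^3/5) dt + (-4*B_t^4) dB_t.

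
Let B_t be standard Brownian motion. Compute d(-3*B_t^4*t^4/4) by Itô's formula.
d(-3*B_t^4*t^4/4) = (B_t^2*t^3*(-3*B_t^2 - 9*t/2)) dt + (-3*B_t^3*t^4) dB_t

Itô's formula for f(t, x): d f(t, B_t) = (f_t + (1/2) f_xx) dt + f_x dB_t. Compute partials of f(t, x) = -3*t^4*x^4/4:
  f_t(t,x)  = -3*t^3*x^4
  f_x(t,x)  = -3*t^4*x^3
  f_xx(t,x) = -9*t^4*x^2
Assemble drift = f_t + (1/2) f_xx = t^3*x^2*(-9*t/2 - 3*x^2) and diffusion = f_x = -3*t^4*x^3. Substituting x = B_t:
  d(-3*B_t^4*t^4/4) = (B_t^2*t^3*(-3*B_t^2 - 9*t/2)) dt + (-3*B_t^3*t^4) dB_t.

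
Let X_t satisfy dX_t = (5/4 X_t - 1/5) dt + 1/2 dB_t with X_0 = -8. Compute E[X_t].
E[X_t] = 4/25 - 204*exp(5*t/4)/25

Taking expectations and using E[dB_t] = 0, the mean m(t) = E[X_t] satisfies the ODE m'(t) = a m(t) + b with m(0) = x_0. With a = 5/4, b = -1/5, x_0 = -8, the solution is
  m(t) = x_0 * exp(a t) + (b/a) * (exp(a t) - 1)
       = (-8) * exp((5/4) t) + ((-1/5)/(5/4)) * (exp((5/4) t) - 1)
       = 4/25 - 204*exp(5*t/4)/25.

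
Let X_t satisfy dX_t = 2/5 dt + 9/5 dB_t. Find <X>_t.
<X>_t = 81*t/25

For an Itô process dX_t = a(t) dt + b(t) dB_t, the quadratic variation is <X>_t = int_0^t b(s)^2 ds (the drift term does not contribute). Here b(s) = 9/5, so
  b(s)^2 = 81/25.
Integrating from 0 to t:
  <X>_t = int_0^t (81/25) ds = 81*t/25.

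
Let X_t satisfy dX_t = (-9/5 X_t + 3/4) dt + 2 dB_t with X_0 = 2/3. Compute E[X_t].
E[X_t] = 5/12 + exp(-9*t/5)/4

Taking expectations and using E[dB_t] = 0, the mean m(t) = E[X_t] satisfies the ODE m'(t) = a m(t) + b with m(0) = x_0. With a = -9/5, b = 3/4, x_0 = 2/3, the solution is
  m(t) = x_0 * exp(a t) + (b/a) * (exp(a t) - 1)
       = (2/3) * exp((-9/5) t) + ((3/4)/(-9/5)) * (exp((-9/5) t) - 1)
       = 5/12 + exp(-9*t/5)/4.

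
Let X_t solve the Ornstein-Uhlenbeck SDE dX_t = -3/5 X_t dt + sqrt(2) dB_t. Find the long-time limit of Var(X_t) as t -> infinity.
lim Var(X_t) = 5/3

The OU SDE dX = -theta X dt + sigma dB admits the integrating factor exp(theta t): d(exp(theta t) X_t) = sigma exp(theta t) dB_t. Integrating from 0 to t gives X_t = x_0 * exp(-theta t) + sigma * int_0^t exp(-theta (t-s)) dB_s for any initial x_0. The Itô integral has variance (by the Itô isometry) sigma^2 * int_0^t exp(-2 theta (t - s)) ds = sigma^2 * (1 - exp(-2 theta t)) / (2 theta), independent of x_0.
With theta = 3/5, sigma = sqrt(2):
  Var(X_t) = (sqrt(2))^2 * (1 - exp(-2*3/5 t)) / (2 * 3/5) = 5/3 - 5*exp(-6*t/5)/3.
As t -> infinity, exp(-2*3/5 t) -> 0, so the stationary variance is sigma^2 / (2 theta) = 5/3.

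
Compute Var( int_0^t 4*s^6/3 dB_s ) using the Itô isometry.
Var = 16*t^13/117

The Itô integral of a deterministic integrand f(s) has mean 0 because each increment f(s) * (B_{s+ds} - B_s) has mean 0. By the Itô isometry:
  Var( int_0^t f(s) dB_s ) = E[ (int_0^t f(s) dB_s)^2 ] = int_0^t f(s)^2 ds.
Here f(s) = 4*s^6/3, so f(s)^2 = 16*s^12/9. Integrate:
  int_0^t (16*s^12/9) ds = 16*t^13/117.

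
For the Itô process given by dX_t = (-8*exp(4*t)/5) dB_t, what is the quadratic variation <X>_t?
<X>_t = 8*exp(8*t)/25 - 8/25

For an Itô process dX_t = a(t) dt + b(t) dB_t, the quadratic variation is <X>_t = int_0^t b(s)^2 ds (the drift term does not contribute). Here b(s) = -8*exp(4*s)/5, so
  b(s)^2 = 64*exp(8*s)/25.
Integrating from 0 to t:
  <X>_t = int_0^t (64*exp(8*s)/25) ds = 8*exp(8*t)/25 - 8/25.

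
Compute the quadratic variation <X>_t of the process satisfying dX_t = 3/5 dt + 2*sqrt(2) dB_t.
<X>_t = 8*t

For an Itô process dX_t = a(t) dt + b(t) dB_t, the quadratic variation is <X>_t = int_0^t b(s)^2 ds (the drift term does not contribute). Here b(s) = 2*sqrt(2), so
  b(s)^2 = 8.
Integrating from 0 to t:
  <X>_t = int_0^t (8) ds = 8*t.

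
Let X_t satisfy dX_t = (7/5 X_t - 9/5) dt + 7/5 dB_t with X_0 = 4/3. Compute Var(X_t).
Var(X_t) = 7*exp(14*t/5)/10 - 7/10

The variance V(t) = Var(X_t) satisfies V'(t) = 2 a V(t) + c^2 with V(0) = 0 (drift coefficient is linear in X, diffusion is constant). With a = 7/5, c = 7/5, the solution is
  V(t) = (c^2 / (2 a)) * (exp(2 a t) - 1)
       = ((7/5)^2 / (2*(7/5))) * (exp((14/5) t) - 1)
       = 7*exp(14*t/5)/10 - 7/10.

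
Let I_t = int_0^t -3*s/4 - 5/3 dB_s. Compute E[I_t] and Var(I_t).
E[I_t] = 0; Var(I_t) = t*(27*t^2 + 180*t + 400)/144

The Itô integral of a deterministic integrand f(s) has mean 0 because each increment f(s) * (B_{s+ds} - B_s) has mean 0. By the Itô isometry:
  Var( int_0^t f(s) dB_s ) = E[ (int_0^t f(s) dB_s)^2 ] = int_0^t f(s)^2 ds.
Here f(s) = -3*s/4 - 5/3, so f(s)^2 = (9*s + 20)^2/144. Integrate:
  int_0^t ((9*s + 20)^2/144) ds = t*(27*t^2 + 180*t + 400)/144.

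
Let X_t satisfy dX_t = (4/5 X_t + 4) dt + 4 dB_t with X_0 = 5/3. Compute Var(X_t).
Var(X_t) = 10*exp(8*t/5) - 10

The variance V(t) = Var(X_t) satisfies V'(t) = 2 a V(t) + c^2 with V(0) = 0 (drift coefficient is linear in X, diffusion is constant). With a = 4/5, c = 4, the solution is
  V(t) = (c^2 / (2 a)) * (exp(2 a t) - 1)
       = (4^2 / (2*(4/5))) * (exp((8/5) t) - 1)
       = 10*exp(8*t/5) - 10.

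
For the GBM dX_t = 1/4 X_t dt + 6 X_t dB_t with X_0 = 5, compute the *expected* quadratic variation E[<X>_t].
E[<X>_t] = 1800*exp(73*t/2)/73 - 1800/73

<X>_t = int_0^t (6 * X_s)^2 ds. Taking expectation inside the integral: E[<X>_t] = 6^2 * int_0^t E[X_s^2] ds. For GBM, E[X_s^2] = x_0^2 * exp((2 mu + sigma^2) s). Integrating:
  E[<X>_t] = 6^2 * 5^2 * (exp((2*(1/4) + 6^2) t) - 1) / (2*(1/4) + 6^2)
           = 6^2 * 5^2 * (exp((73/2) t) - 1) / (73/2) = 1800*exp(73*t/2)/73 - 1800/73.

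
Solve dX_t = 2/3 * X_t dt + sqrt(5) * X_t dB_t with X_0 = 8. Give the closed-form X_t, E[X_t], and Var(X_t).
X_t = 8 * exp((-11/6) t + (sqrt(5)) B_t); E[X_t] = 8*exp(2*t/3); Var(X_t) = 64*(exp(5*t) - 1)*exp(4*t/3)

For GBM dX = mu X dt + sigma X dB with X_0 = x_0, apply Itô to Y = log X: dY = (mu - sigma^2/2) dt + sigma dB, so Y_t = log(x_0) + (mu - sigma^2/2) t + sigma B_t and hence X_t = x_0 * exp((mu - sigma^2/2) t + sigma B_t).
With mu = 2/3, sigma = sqrt(5), x_0 = 8, this gives:
  X_t = 8 * exp((-11/6) * t + (sqrt(5)) * B_t).
Since sigma*B_t ~ Normal(0, sigma^2 t), E[exp(sigma*B_t)] = exp(sigma^2 t / 2); so E[X_t] = x_0 * exp((mu - sigma^2/2) t) * exp(sigma^2 t / 2) = x_0 * exp(mu t) = 8*exp(2*t/3).
Var(X_t) = E[X_t^2] - (E[X_t])^2 = x_0^2 * exp(2 mu t) * (exp(sigma^2 t) - 1) = 64*(exp(5*t) - 1)*exp(4*t/3).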